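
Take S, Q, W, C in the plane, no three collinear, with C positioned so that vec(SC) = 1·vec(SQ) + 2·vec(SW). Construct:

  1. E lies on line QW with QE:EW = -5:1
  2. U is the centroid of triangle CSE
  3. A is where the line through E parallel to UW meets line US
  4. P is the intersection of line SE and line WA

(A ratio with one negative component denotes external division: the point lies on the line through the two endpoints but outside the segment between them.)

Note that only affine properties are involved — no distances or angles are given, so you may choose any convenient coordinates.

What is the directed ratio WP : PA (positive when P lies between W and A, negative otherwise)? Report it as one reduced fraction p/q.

Set S = (0, 0), Q = (1, 0), W = (0, 1), C = (1, 2); any affine frame gives the same invariant.
1. E lies on line QW with QE:EW = -5:1 ⇒ E = (-1/4, 5/4)
2. U is the centroid of triangle CSE ⇒ U = (1/4, 13/12)
3. A is where the line through E parallel to UW meets line US ⇒ A = (1/3, 13/9)
4. P is the intersection of line SE and line WA ⇒ P = (-3/19, 15/19)
P = W + t·(A−W) with t = -9/19, so WP:PA = t:(1−t) = -9/19:28/19

WP:PA = -9/28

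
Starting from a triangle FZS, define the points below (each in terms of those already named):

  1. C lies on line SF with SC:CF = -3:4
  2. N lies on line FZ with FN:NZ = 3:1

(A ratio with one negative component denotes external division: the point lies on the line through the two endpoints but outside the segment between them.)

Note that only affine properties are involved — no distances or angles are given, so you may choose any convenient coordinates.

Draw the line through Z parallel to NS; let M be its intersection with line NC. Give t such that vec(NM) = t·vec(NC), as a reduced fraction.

Assign F = (0, 0), Z = (1, 0), S = (0, 1) — the answer is frame-independent, so this choice is without loss of generality.
1. C lies on line SF with SC:CF = -3:4 ⇒ C = (0, 4)
2. N lies on line FZ with FN:NZ = 3:1 ⇒ N = (3/4, 0)
through Z parallel to NS: direction (-3/4, 1); meets NC at M = (2/3, 4/9)
M = N + t·(C−N) with t = 1/9

t = 1/9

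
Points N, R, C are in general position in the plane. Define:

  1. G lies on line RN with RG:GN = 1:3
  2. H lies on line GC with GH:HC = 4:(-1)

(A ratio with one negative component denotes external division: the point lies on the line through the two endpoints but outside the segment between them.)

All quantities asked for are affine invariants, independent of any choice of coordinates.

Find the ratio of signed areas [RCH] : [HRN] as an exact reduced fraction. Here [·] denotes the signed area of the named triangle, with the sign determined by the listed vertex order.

[RCH]:[HRN] = 1/16

Work in coordinates with N = (0, 0), R = (1, 0), C = (0, 1).
1. G lies on line RN with RG:GN = 1:3 ⇒ G = (3/4, 0)
2. H lies on line GC with GH:HC = 4:(-1) ⇒ H = (-1/4, 4/3)
2·[RCH] = -1/12, 2·[HRN] = -4/3
[RCH]:[HRN] = -1/12:-4/3 = 1/16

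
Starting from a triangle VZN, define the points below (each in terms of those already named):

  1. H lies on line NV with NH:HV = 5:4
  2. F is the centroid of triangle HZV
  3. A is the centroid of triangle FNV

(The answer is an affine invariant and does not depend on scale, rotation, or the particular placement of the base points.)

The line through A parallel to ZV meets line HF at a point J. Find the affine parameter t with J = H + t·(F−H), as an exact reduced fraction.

t = 5/24

Set V = (0, 0), Z = (1, 0), N = (0, 1); any affine frame gives the same invariant.
1. H lies on line NV with NH:HV = 5:4 ⇒ H = (0, 4/9)
2. F is the centroid of triangle HZV ⇒ F = (1/3, 4/27)
3. A is the centroid of triangle FNV ⇒ A = (1/9, 31/81)
through A parallel to ZV: direction (-1, 0); meets HF at J = (5/72, 31/81)
J = H + t·(F−H) with t = 5/24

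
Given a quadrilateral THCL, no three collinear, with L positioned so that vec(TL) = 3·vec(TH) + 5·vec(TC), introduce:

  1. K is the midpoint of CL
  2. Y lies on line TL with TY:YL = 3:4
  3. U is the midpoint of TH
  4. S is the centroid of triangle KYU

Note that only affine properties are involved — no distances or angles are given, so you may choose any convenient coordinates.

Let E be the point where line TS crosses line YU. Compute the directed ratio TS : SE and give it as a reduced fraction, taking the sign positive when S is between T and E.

TS:SE = 14

Assign T = (0, 0), H = (1, 0), C = (0, 1), L = (3, 5) — the answer is frame-independent, so this choice is without loss of generality.
1. K is the midpoint of CL ⇒ K = (3/2, 3)
2. Y lies on line TL with TY:YL = 3:4 ⇒ Y = (9/7, 15/7)
3. U is the midpoint of TH ⇒ U = (1/2, 0)
4. S is the centroid of triangle KYU ⇒ S = (23/21, 12/7)
line TS meets YU at E = (115/98, 90/49)
S = T + t·(E−T) with t = 14/15, so TS:SE = 14/15:1/15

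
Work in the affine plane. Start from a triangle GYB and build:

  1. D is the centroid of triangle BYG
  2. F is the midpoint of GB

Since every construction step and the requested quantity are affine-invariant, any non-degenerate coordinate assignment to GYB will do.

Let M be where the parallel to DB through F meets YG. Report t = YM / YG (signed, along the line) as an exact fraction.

t = 3/4

Assign G = (0, 0), Y = (1, 0), B = (0, 1) — the answer is frame-independent, so this choice is without loss of generality.
1. D is the centroid of triangle BYG ⇒ D = (1/3, 1/3)
2. F is the midpoint of GB ⇒ F = (0, 1/2)
through F parallel to DB: direction (-1/3, 2/3); meets YG at M = (1/4, 0)
M = Y + t·(G−Y) with t = 3/4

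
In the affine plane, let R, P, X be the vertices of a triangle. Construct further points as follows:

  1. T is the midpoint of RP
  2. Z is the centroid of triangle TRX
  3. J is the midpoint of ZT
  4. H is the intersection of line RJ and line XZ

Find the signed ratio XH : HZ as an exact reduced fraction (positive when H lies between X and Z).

XH:HZ = -4

Work in coordinates with R = (0, 0), P = (1, 0), X = (0, 1).
1. T is the midpoint of RP ⇒ T = (1/2, 0)
2. Z is the centroid of triangle TRX ⇒ Z = (1/6, 1/3)
3. J is the midpoint of ZT ⇒ J = (1/3, 1/6)
4. H is the intersection of line RJ and line XZ ⇒ H = (2/9, 1/9)
H = X + t·(Z−X) with t = 4/3, so XH:HZ = t:(1−t) = 4/3:-1/3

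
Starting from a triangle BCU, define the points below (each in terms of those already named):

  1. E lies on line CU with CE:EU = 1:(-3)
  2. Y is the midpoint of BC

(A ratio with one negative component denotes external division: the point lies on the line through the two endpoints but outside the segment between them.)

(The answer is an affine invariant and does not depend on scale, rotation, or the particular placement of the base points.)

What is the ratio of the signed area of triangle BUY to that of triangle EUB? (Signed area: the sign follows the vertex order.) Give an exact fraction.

Set B = (0, 0), C = (1, 0), U = (0, 1); any affine frame gives the same invariant.
1. E lies on line CU with CE:EU = 1:(-3) ⇒ E = (3/2, -1/2)
2. Y is the midpoint of BC ⇒ Y = (1/2, 0)
2·[BUY] = -1/2, 2·[EUB] = 3/2
[BUY]:[EUB] = -1/2:3/2 = -1/3

[BUY]:[EUB] = -1/3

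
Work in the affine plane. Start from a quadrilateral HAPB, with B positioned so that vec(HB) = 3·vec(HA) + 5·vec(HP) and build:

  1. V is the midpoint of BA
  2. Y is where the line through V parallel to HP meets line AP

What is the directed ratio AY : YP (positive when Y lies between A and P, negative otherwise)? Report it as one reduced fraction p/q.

Assign H = (0, 0), A = (1, 0), P = (0, 1), B = (3, 5) — the answer is frame-independent, so this choice is without loss of generality.
1. V is the midpoint of BA ⇒ V = (2, 5/2)
2. Y is where the line through V parallel to HP meets line AP ⇒ Y = (2, -1)
Y = A + t·(P−A) with t = -1, so AY:YP = t:(1−t) = -1:2

AY:YP = -1/2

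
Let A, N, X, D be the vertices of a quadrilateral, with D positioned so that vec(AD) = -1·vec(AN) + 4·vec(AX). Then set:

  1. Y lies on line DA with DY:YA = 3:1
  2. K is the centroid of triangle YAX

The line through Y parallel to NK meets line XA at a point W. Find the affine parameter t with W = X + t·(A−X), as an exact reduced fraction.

Work in coordinates with A = (0, 0), N = (1, 0), X = (0, 1), D = (-1, 4).
1. Y lies on line DA with DY:YA = 3:1 ⇒ Y = (-1/4, 1)
2. K is the centroid of triangle YAX ⇒ K = (-1/12, 2/3)
through Y parallel to NK: direction (-13/12, 2/3); meets XA at W = (0, 11/13)
W = X + t·(A−X) with t = 2/13

t = 2/13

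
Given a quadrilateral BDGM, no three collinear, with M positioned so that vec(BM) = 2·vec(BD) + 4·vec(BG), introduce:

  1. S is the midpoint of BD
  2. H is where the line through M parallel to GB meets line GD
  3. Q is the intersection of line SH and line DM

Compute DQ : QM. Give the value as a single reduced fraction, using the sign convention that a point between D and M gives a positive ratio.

DQ:QM = -1/15

Set B = (0, 0), D = (1, 0), G = (0, 1), M = (2, 4); any affine frame gives the same invariant.
1. S is the midpoint of BD ⇒ S = (1/2, 0)
2. H is where the line through M parallel to GB meets line GD ⇒ H = (2, -1)
3. Q is the intersection of line SH and line DM ⇒ Q = (13/14, -2/7)
Q = D + t·(M−D) with t = -1/14, so DQ:QM = t:(1−t) = -1/14:15/14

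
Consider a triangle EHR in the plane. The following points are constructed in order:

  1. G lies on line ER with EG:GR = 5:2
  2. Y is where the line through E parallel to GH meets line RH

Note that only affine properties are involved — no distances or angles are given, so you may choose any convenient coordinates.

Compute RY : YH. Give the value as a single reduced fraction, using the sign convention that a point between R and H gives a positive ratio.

RY:YH = -7/5

Work in coordinates with E = (0, 0), H = (1, 0), R = (0, 1).
1. G lies on line ER with EG:GR = 5:2 ⇒ G = (0, 5/7)
2. Y is where the line through E parallel to GH meets line RH ⇒ Y = (7/2, -5/2)
Y = R + t·(H−R) with t = 7/2, so RY:YH = t:(1−t) = 7/2:-5/2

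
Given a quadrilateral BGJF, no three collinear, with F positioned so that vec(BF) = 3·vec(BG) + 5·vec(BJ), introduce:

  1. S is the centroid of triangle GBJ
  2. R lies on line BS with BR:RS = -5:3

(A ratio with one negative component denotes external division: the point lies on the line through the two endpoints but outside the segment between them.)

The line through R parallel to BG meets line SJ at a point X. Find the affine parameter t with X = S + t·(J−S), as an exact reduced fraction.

t = 3/4

Assign B = (0, 0), G = (1, 0), J = (0, 1), F = (3, 5) — the answer is frame-independent, so this choice is without loss of generality.
1. S is the centroid of triangle GBJ ⇒ S = (1/3, 1/3)
2. R lies on line BS with BR:RS = -5:3 ⇒ R = (5/6, 5/6)
through R parallel to BG: direction (1, 0); meets SJ at X = (1/12, 5/6)
X = S + t·(J−S) with t = 3/4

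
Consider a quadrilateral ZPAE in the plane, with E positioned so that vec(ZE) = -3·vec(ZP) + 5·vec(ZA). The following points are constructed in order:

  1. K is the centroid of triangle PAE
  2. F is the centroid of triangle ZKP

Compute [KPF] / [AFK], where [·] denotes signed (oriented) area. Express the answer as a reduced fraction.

Assign Z = (0, 0), P = (1, 0), A = (0, 1), E = (-3, 5) — the answer is frame-independent, so this choice is without loss of generality.
1. K is the centroid of triangle PAE ⇒ K = (-2/3, 2)
2. F is the centroid of triangle ZKP ⇒ F = (1/9, 2/3)
2·[KPF] = -2/3, 2·[AFK] = -1/9
[KPF]:[AFK] = -2/3:-1/9 = 6

[KPF]:[AFK] = 6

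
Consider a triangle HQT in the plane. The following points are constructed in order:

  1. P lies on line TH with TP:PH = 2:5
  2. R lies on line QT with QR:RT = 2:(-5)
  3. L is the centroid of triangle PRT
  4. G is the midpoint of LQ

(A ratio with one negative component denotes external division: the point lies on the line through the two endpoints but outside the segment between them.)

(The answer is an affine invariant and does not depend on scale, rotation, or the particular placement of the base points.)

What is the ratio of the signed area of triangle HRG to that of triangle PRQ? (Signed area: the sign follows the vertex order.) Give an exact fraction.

[HRG]:[PRQ] = 17/4

Choose coordinates H = (0, 0), Q = (1, 0), T = (0, 1).
1. P lies on line TH with TP:PH = 2:5 ⇒ P = (0, 5/7)
2. R lies on line QT with QR:RT = 2:(-5) ⇒ R = (5/3, -2/3)
3. L is the centroid of triangle PRT ⇒ L = (5/9, 22/63)
4. G is the midpoint of LQ ⇒ G = (7/9, 11/63)
2·[HRG] = 17/21, 2·[PRQ] = 4/21
[HRG]:[PRQ] = 17/21:4/21 = 17/4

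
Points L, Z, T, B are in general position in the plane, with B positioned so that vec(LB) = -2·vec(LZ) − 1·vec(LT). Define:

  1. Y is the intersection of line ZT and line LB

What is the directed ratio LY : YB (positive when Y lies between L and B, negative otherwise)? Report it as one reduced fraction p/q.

LY:YB = -1/4

Work in coordinates with L = (0, 0), Z = (1, 0), T = (0, 1), B = (-2, -1).
1. Y is the intersection of line ZT and line LB ⇒ Y = (2/3, 1/3)
Y = L + t·(B−L) with t = -1/3, so LY:YB = t:(1−t) = -1/3:4/3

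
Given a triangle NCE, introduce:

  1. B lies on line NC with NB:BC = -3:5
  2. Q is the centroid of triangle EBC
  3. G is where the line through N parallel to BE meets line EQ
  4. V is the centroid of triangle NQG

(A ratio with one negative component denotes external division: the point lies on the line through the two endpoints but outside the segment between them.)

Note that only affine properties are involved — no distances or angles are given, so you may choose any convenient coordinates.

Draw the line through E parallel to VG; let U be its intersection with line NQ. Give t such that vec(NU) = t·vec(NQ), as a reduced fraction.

Assign N = (0, 0), C = (1, 0), E = (0, 1) — the answer is frame-independent, so this choice is without loss of generality.
1. B lies on line NC with NB:BC = -3:5 ⇒ B = (-3/2, 0)
2. Q is the centroid of triangle EBC ⇒ Q = (-1/6, 1/3)
3. G is where the line through N parallel to BE meets line EQ ⇒ G = (-3/10, -1/5)
4. V is the centroid of triangle NQG ⇒ V = (-7/45, 2/45)
through E parallel to VG: direction (-13/90, -11/45); meets NQ at U = (-13/48, 13/24)
U = N + t·(Q−N) with t = 13/8

t = 13/8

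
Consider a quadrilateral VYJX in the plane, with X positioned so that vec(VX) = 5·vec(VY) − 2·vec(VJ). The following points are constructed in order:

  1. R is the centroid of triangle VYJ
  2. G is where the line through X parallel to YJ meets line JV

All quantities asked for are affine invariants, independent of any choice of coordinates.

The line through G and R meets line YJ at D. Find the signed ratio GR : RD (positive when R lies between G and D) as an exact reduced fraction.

GR:RD = -7

Work in coordinates with V = (0, 0), Y = (1, 0), J = (0, 1), X = (5, -2).
1. R is the centroid of triangle VYJ ⇒ R = (1/3, 1/3)
2. G is where the line through X parallel to YJ meets line JV ⇒ G = (0, 3)
line GR meets YJ at D = (2/7, 5/7)
R = G + t·(D−G) with t = 7/6, so GR:RD = 7/6:-1/6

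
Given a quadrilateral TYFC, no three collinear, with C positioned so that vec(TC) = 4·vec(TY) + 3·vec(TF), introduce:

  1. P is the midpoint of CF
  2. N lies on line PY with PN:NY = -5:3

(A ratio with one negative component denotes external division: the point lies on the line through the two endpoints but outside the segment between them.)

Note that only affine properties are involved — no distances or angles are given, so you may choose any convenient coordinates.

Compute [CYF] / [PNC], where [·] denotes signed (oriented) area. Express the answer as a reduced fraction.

Set T = (0, 0), Y = (1, 0), F = (0, 1), C = (4, 3); any affine frame gives the same invariant.
1. P is the midpoint of CF ⇒ P = (2, 2)
2. N lies on line PY with PN:NY = -5:3 ⇒ N = (-1/2, -3)
2·[CYF] = -6, 2·[PNC] = 15/2
[CYF]:[PNC] = -6:15/2 = -4/5

[CYF]:[PNC] = -4/5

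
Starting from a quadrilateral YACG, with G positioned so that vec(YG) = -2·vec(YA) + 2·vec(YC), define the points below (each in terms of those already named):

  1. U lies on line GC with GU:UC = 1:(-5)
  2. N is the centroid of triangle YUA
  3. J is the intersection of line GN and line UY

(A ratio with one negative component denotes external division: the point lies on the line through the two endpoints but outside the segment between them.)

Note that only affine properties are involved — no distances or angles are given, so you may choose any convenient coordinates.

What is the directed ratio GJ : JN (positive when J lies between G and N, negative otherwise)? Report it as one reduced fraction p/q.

GJ:JN = -2/3

Set Y = (0, 0), A = (1, 0), C = (0, 1), G = (-2, 2); any affine frame gives the same invariant.
1. U lies on line GC with GU:UC = 1:(-5) ⇒ U = (-5/2, 9/4)
2. N is the centroid of triangle YUA ⇒ N = (-1/2, 3/4)
3. J is the intersection of line GN and line UY ⇒ J = (-5, 9/2)
J = G + t·(N−G) with t = -2, so GJ:JN = t:(1−t) = -2:3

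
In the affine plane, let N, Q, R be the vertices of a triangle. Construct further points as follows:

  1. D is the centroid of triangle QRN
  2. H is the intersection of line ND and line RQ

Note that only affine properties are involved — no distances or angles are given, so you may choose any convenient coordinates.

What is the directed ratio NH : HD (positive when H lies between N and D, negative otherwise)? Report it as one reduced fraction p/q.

NH:HD = -3

Work in coordinates with N = (0, 0), Q = (1, 0), R = (0, 1).
1. D is the centroid of triangle QRN ⇒ D = (1/3, 1/3)
2. H is the intersection of line ND and line RQ ⇒ H = (1/2, 1/2)
H = N + t·(D−N) with t = 3/2, so NH:HD = t:(1−t) = 3/2:-1/2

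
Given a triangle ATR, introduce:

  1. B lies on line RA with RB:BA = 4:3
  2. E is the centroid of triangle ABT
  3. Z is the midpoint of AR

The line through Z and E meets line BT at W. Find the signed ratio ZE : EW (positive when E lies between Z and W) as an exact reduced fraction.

Work in coordinates with A = (0, 0), T = (1, 0), R = (0, 1).
1. B lies on line RA with RB:BA = 4:3 ⇒ B = (0, 3/7)
2. E is the centroid of triangle ABT ⇒ E = (1/3, 1/7)
3. Z is the midpoint of AR ⇒ Z = (0, 1/2)
line ZE meets BT at W = (1/9, 8/21)
E = Z + t·(W−Z) with t = 3, so ZE:EW = 3:-2

ZE:EW = -3/2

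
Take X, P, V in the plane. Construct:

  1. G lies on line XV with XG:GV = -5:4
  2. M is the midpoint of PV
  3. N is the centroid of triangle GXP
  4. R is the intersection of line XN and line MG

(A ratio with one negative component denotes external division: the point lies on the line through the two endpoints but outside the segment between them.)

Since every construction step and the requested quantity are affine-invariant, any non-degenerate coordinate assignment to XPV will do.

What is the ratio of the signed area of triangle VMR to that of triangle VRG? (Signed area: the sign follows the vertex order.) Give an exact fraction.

Assign X = (0, 0), P = (1, 0), V = (0, 1) — the answer is frame-independent, so this choice is without loss of generality.
1. G lies on line XV with XG:GV = -5:4 ⇒ G = (0, 5)
2. M is the midpoint of PV ⇒ M = (1/2, 1/2)
3. N is the centroid of triangle GXP ⇒ N = (1/3, 5/3)
4. R is the intersection of line XN and line MG ⇒ R = (5/14, 25/14)
2·[VMR] = 4/7, 2·[VRG] = 10/7
[VMR]:[VRG] = 4/7:10/7 = 2/5

[VMR]:[VRG] = 2/5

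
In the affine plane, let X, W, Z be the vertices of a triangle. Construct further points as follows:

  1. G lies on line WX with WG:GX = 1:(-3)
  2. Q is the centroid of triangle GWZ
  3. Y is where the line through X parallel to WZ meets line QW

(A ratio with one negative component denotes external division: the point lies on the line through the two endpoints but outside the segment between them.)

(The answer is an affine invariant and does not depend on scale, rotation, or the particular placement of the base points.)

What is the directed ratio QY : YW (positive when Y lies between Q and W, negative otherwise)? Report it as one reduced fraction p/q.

QY:YW = -7/6

Work in coordinates with X = (0, 0), W = (1, 0), Z = (0, 1).
1. G lies on line WX with WG:GX = 1:(-3) ⇒ G = (3/2, 0)
2. Q is the centroid of triangle GWZ ⇒ Q = (5/6, 1/3)
3. Y is where the line through X parallel to WZ meets line QW ⇒ Y = (2, -2)
Y = Q + t·(W−Q) with t = 7, so QY:YW = t:(1−t) = 7:-6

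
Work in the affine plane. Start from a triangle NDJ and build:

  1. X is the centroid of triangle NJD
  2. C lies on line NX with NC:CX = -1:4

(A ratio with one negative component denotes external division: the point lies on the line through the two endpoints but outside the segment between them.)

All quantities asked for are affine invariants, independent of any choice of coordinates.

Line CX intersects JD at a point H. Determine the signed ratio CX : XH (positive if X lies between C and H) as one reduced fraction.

CX:XH = 8/3

Assign N = (0, 0), D = (1, 0), J = (0, 1) — the answer is frame-independent, so this choice is without loss of generality.
1. X is the centroid of triangle NJD ⇒ X = (1/3, 1/3)
2. C lies on line NX with NC:CX = -1:4 ⇒ C = (-1/9, -1/9)
line CX meets JD at H = (1/2, 1/2)
X = C + t·(H−C) with t = 8/11, so CX:XH = 8/11:3/11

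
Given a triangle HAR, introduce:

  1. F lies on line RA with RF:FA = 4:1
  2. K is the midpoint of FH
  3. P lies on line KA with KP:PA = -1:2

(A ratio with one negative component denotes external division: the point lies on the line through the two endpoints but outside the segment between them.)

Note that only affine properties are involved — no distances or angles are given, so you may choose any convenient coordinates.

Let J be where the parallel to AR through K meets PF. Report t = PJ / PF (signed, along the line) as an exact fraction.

Assign H = (0, 0), A = (1, 0), R = (0, 1) — the answer is frame-independent, so this choice is without loss of generality.
1. F lies on line RA with RF:FA = 4:1 ⇒ F = (4/5, 1/5)
2. K is the midpoint of FH ⇒ K = (2/5, 1/10)
3. P lies on line KA with KP:PA = -1:2 ⇒ P = (-1/5, 1/5)
through K parallel to AR: direction (-1, 1); meets PF at J = (3/10, 1/5)
J = P + t·(F−P) with t = 1/2

t = 1/2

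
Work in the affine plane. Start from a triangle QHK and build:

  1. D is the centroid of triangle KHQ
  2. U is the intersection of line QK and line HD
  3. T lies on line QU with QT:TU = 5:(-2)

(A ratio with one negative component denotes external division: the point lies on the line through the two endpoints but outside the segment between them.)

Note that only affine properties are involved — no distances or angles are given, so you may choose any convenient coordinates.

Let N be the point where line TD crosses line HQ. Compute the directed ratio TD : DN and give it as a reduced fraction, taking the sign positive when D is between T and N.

TD:DN = 3/2

Choose coordinates Q = (0, 0), H = (1, 0), K = (0, 1).
1. D is the centroid of triangle KHQ ⇒ D = (1/3, 1/3)
2. U is the intersection of line QK and line HD ⇒ U = (0, 1/2)
3. T lies on line QU with QT:TU = 5:(-2) ⇒ T = (0, 5/6)
line TD meets HQ at N = (5/9, 0)
D = T + t·(N−T) with t = 3/5, so TD:DN = 3/5:2/5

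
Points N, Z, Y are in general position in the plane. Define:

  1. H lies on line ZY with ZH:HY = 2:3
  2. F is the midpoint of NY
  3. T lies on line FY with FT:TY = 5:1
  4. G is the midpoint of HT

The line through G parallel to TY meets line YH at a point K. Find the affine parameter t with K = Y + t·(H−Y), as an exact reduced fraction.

t = 1/2

Work in coordinates with N = (0, 0), Z = (1, 0), Y = (0, 1).
1. H lies on line ZY with ZH:HY = 2:3 ⇒ H = (3/5, 2/5)
2. F is the midpoint of NY ⇒ F = (0, 1/2)
3. T lies on line FY with FT:TY = 5:1 ⇒ T = (0, 11/12)
4. G is the midpoint of HT ⇒ G = (3/10, 79/120)
through G parallel to TY: direction (0, 1/12); meets YH at K = (3/10, 7/10)
K = Y + t·(H−Y) with t = 1/2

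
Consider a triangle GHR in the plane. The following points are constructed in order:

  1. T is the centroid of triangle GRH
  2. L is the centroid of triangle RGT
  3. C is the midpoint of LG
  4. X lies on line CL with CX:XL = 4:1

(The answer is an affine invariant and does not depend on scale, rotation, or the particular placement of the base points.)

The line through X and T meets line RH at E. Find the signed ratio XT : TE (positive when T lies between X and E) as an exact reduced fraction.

XT:TE = 1/2

Choose coordinates G = (0, 0), H = (1, 0), R = (0, 1).
1. T is the centroid of triangle GRH ⇒ T = (1/3, 1/3)
2. L is the centroid of triangle RGT ⇒ L = (1/9, 4/9)
3. C is the midpoint of LG ⇒ C = (1/18, 2/9)
4. X lies on line CL with CX:XL = 4:1 ⇒ X = (1/10, 2/5)
line XT meets RH at E = (4/5, 1/5)
T = X + t·(E−X) with t = 1/3, so XT:TE = 1/3:2/3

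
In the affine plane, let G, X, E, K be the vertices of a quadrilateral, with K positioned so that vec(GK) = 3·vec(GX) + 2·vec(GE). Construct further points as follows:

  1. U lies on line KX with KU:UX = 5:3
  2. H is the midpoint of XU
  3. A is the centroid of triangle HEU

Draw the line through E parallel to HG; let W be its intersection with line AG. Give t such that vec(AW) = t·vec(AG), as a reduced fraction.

t = -19/14

Work in coordinates with G = (0, 0), X = (1, 0), E = (0, 1), K = (3, 2).
1. U lies on line KX with KU:UX = 5:3 ⇒ U = (7/4, 3/4)
2. H is the midpoint of XU ⇒ H = (11/8, 3/8)
3. A is the centroid of triangle HEU ⇒ A = (25/24, 17/24)
through E parallel to HG: direction (-11/8, -3/8); meets AG at W = (275/112, 187/112)
W = A + t·(G−A) with t = -19/14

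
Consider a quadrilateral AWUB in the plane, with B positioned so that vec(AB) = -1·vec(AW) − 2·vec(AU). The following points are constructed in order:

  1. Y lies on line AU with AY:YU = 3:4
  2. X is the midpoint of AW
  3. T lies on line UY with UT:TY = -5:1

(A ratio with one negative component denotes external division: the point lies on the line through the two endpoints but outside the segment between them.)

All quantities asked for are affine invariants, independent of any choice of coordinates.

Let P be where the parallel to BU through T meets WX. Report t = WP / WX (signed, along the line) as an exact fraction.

Choose coordinates A = (0, 0), W = (1, 0), U = (0, 1), B = (-1, -2).
1. Y lies on line AU with AY:YU = 3:4 ⇒ Y = (0, 3/7)
2. X is the midpoint of AW ⇒ X = (1/2, 0)
3. T lies on line UY with UT:TY = -5:1 ⇒ T = (0, 2/7)
through T parallel to BU: direction (1, 3); meets WX at P = (-2/21, 0)
P = W + t·(X−W) with t = 46/21

t = 46/21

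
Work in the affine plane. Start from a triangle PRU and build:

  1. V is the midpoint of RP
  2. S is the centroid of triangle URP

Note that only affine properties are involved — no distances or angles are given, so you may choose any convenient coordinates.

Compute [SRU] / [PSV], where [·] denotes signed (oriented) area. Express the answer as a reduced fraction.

[SRU]:[PSV] = -2

Work in coordinates with P = (0, 0), R = (1, 0), U = (0, 1).
1. V is the midpoint of RP ⇒ V = (1/2, 0)
2. S is the centroid of triangle URP ⇒ S = (1/3, 1/3)
2·[SRU] = 1/3, 2·[PSV] = -1/6
[SRU]:[PSV] = 1/3:-1/6 = -2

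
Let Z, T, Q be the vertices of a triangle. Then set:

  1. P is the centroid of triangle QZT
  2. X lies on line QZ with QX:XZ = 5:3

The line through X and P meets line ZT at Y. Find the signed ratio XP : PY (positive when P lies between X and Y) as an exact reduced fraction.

Choose coordinates Z = (0, 0), T = (1, 0), Q = (0, 1).
1. P is the centroid of triangle QZT ⇒ P = (1/3, 1/3)
2. X lies on line QZ with QX:XZ = 5:3 ⇒ X = (0, 3/8)
line XP meets ZT at Y = (3, 0)
P = X + t·(Y−X) with t = 1/9, so XP:PY = 1/9:8/9

XP:PY = 1/8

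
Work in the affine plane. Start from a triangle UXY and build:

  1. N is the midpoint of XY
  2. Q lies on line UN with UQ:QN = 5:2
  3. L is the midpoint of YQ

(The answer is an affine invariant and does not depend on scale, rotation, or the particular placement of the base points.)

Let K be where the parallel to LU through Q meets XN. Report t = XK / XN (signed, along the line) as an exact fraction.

t = 7/6

Assign U = (0, 0), X = (1, 0), Y = (0, 1) — the answer is frame-independent, so this choice is without loss of generality.
1. N is the midpoint of XY ⇒ N = (1/2, 1/2)
2. Q lies on line UN with UQ:QN = 5:2 ⇒ Q = (5/14, 5/14)
3. L is the midpoint of YQ ⇒ L = (5/28, 19/28)
through Q parallel to LU: direction (-5/28, -19/28); meets XN at K = (5/12, 7/12)
K = X + t·(N−X) with t = 7/6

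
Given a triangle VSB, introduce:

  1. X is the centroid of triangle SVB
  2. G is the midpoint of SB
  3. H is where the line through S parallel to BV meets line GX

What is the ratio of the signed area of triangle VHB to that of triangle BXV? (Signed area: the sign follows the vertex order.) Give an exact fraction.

Choose coordinates V = (0, 0), S = (1, 0), B = (0, 1).
1. X is the centroid of triangle SVB ⇒ X = (1/3, 1/3)
2. G is the midpoint of SB ⇒ G = (1/2, 1/2)
3. H is where the line through S parallel to BV meets line GX ⇒ H = (1, 1)
2·[VHB] = 1, 2·[BXV] = -1/3
[VHB]:[BXV] = 1:-1/3 = -3

[VHB]:[BXV] = -3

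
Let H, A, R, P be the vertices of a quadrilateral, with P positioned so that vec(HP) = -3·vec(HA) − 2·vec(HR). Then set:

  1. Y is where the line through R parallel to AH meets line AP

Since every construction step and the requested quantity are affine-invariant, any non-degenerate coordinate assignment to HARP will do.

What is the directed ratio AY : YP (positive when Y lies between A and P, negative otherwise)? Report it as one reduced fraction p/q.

AY:YP = -1/3

Choose coordinates H = (0, 0), A = (1, 0), R = (0, 1), P = (-3, -2).
1. Y is where the line through R parallel to AH meets line AP ⇒ Y = (3, 1)
Y = A + t·(P−A) with t = -1/2, so AY:YP = t:(1−t) = -1/2:3/2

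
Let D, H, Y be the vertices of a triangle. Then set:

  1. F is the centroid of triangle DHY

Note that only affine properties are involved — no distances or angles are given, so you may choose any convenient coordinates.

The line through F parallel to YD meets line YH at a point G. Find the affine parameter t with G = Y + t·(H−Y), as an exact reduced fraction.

t = 1/3

Set D = (0, 0), H = (1, 0), Y = (0, 1); any affine frame gives the same invariant.
1. F is the centroid of triangle DHY ⇒ F = (1/3, 1/3)
through F parallel to YD: direction (0, -1); meets YH at G = (1/3, 2/3)
G = Y + t·(H−Y) with t = 1/3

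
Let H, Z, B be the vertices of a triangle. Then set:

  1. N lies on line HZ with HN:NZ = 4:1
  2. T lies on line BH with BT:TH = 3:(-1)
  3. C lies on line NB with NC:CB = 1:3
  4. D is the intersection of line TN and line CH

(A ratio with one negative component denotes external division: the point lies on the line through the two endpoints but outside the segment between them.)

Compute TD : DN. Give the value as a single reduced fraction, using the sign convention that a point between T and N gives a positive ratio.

TD:DN = -3/2

Set H = (0, 0), Z = (1, 0), B = (0, 1); any affine frame gives the same invariant.
1. N lies on line HZ with HN:NZ = 4:1 ⇒ N = (4/5, 0)
2. T lies on line BH with BT:TH = 3:(-1) ⇒ T = (0, -1/2)
3. C lies on line NB with NC:CB = 1:3 ⇒ C = (3/5, 1/4)
4. D is the intersection of line TN and line CH ⇒ D = (12/5, 1)
D = T + t·(N−T) with t = 3, so TD:DN = t:(1−t) = 3:-2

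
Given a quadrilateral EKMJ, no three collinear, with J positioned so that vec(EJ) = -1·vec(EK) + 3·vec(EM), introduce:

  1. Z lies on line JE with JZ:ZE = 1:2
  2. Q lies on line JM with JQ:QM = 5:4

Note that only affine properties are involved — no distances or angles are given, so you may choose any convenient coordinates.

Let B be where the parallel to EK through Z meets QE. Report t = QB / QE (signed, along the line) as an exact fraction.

Set E = (0, 0), K = (1, 0), M = (0, 1), J = (-1, 3); any affine frame gives the same invariant.
1. Z lies on line JE with JZ:ZE = 1:2 ⇒ Z = (-2/3, 2)
2. Q lies on line JM with JQ:QM = 5:4 ⇒ Q = (-4/9, 17/9)
through Z parallel to EK: direction (1, 0); meets QE at B = (-8/17, 2)
B = Q + t·(E−Q) with t = -1/17

t = -1/17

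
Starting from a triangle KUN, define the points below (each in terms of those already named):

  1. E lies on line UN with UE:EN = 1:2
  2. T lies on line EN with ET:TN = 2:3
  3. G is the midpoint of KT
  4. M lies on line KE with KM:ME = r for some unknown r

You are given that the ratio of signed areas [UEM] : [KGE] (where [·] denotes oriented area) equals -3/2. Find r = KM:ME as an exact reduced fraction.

r = 2/3

Work in coordinates with K = (0, 0), U = (1, 0), N = (0, 1).
1. E lies on line UN with UE:EN = 1:2 ⇒ E = (2/3, 1/3)
2. T lies on line EN with ET:TN = 2:3 ⇒ T = (2/5, 3/5)
3. G is the midpoint of KT ⇒ G = (1/5, 3/10)
4. With KM:ME = r, write λ = r/(r+1) so M = K + λ·(E−K); M is affine-linear in λ
Every point depending on M is an affine combination of M and λ-independent points, so each such coordinate is linear in λ; the λ² term in each signed area is a multiple of (E−K)×(E−K) = 0, so 2·[UEM] and 2·[KGE] are each linear in λ. Evaluating at λ=0 and λ=1:
  2·[UEM] = -1/3·λ + 1/3,   2·[KGE] = -2/15
So [UEM]:[KGE] = (-1/3·λ + 1/3) / (-2/15). Setting this equal to -3/2:
  -1/3·λ + 1/3 = -3/2·(-2/15)  ⇒  λ = 2/5
Then r = λ/(1−λ) = (2/5)/(3/5) = 2/3. Check: with r = 2/3, M = (4/15, 2/15) and [UEM]:[KGE] = -3/2 as required.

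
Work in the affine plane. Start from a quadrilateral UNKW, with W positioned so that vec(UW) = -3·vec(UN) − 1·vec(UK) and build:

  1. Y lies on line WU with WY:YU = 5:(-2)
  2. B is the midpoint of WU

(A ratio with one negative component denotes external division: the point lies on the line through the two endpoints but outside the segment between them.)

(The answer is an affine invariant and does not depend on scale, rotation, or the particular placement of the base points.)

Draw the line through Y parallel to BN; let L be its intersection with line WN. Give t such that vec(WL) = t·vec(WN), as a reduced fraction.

t = 10/3

Choose coordinates U = (0, 0), N = (1, 0), K = (0, 1), W = (-3, -1).
1. Y lies on line WU with WY:YU = 5:(-2) ⇒ Y = (2, 2/3)
2. B is the midpoint of WU ⇒ B = (-3/2, -1/2)
through Y parallel to BN: direction (5/2, 1/2); meets WN at L = (31/3, 7/3)
L = W + t·(N−W) with t = 10/3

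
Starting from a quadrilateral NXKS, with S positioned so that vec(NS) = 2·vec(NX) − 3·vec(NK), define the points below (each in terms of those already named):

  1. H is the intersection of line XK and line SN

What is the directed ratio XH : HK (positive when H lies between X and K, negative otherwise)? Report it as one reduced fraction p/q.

XH:HK = -3/2

Work in coordinates with N = (0, 0), X = (1, 0), K = (0, 1), S = (2, -3).
1. H is the intersection of line XK and line SN ⇒ H = (-2, 3)
H = X + t·(K−X) with t = 3, so XH:HK = t:(1−t) = 3:-2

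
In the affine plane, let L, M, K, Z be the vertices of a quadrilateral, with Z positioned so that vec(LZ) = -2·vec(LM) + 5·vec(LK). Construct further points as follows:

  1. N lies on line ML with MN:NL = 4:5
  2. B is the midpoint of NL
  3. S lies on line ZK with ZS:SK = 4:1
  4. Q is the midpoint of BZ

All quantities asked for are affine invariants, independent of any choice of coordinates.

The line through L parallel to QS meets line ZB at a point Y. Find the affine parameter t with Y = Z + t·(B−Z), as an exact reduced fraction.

t = 163/128

Set L = (0, 0), M = (1, 0), K = (0, 1), Z = (-2, 5); any affine frame gives the same invariant.
1. N lies on line ML with MN:NL = 4:5 ⇒ N = (5/9, 0)
2. B is the midpoint of NL ⇒ B = (5/18, 0)
3. S lies on line ZK with ZS:SK = 4:1 ⇒ S = (-2/5, 9/5)
4. Q is the midpoint of BZ ⇒ Q = (-31/36, 5/2)
through L parallel to QS: direction (83/180, -7/10); meets ZB at Y = (2075/2304, -175/128)
Y = Z + t·(B−Z) with t = 163/128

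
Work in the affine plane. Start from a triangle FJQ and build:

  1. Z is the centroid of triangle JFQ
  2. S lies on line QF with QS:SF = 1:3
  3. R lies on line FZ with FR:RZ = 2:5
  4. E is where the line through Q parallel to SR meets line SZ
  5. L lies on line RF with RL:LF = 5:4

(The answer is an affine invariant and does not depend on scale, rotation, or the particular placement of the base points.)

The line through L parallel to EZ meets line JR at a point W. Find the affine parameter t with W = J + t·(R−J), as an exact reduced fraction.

t = 97/87

Choose coordinates F = (0, 0), J = (1, 0), Q = (0, 1).
1. Z is the centroid of triangle JFQ ⇒ Z = (1/3, 1/3)
2. S lies on line QF with QS:SF = 1:3 ⇒ S = (0, 3/4)
3. R lies on line FZ with FR:RZ = 2:5 ⇒ R = (2/21, 2/21)
4. E is where the line through Q parallel to SR meets line SZ ⇒ E = (2/45, 25/36)
5. L lies on line RF with RL:LF = 5:4 ⇒ L = (8/189, 8/189)
through L parallel to EZ: direction (13/45, -13/36); meets JR at W = (-16/1827, 194/1827)
W = J + t·(R−J) with t = 97/87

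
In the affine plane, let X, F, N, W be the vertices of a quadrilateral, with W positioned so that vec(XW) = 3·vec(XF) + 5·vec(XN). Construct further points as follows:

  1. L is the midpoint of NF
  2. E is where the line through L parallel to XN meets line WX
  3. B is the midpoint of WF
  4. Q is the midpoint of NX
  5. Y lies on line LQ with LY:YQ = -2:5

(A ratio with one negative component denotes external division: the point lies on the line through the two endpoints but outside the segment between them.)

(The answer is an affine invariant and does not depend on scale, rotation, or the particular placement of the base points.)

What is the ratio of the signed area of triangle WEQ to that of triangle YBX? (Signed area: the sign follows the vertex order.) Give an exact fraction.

[WEQ]:[YBX] = -15/13

Assign X = (0, 0), F = (1, 0), N = (0, 1), W = (3, 5) — the answer is frame-independent, so this choice is without loss of generality.
1. L is the midpoint of NF ⇒ L = (1/2, 1/2)
2. E is where the line through L parallel to XN meets line WX ⇒ E = (1/2, 5/6)
3. B is the midpoint of WF ⇒ B = (2, 5/2)
4. Q is the midpoint of NX ⇒ Q = (0, 1/2)
5. Y lies on line LQ with LY:YQ = -2:5 ⇒ Y = (5/6, 1/2)
2·[WEQ] = -5/4, 2·[YBX] = 13/12
[WEQ]:[YBX] = -5/4:13/12 = -15/13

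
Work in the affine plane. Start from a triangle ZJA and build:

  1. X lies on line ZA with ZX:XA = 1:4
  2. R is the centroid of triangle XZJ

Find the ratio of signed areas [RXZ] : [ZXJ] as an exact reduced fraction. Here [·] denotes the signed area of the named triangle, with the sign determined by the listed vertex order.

Work in coordinates with Z = (0, 0), J = (1, 0), A = (0, 1).
1. X lies on line ZA with ZX:XA = 1:4 ⇒ X = (0, 1/5)
2. R is the centroid of triangle XZJ ⇒ R = (1/3, 1/15)
2·[RXZ] = 1/15, 2·[ZXJ] = -1/5
[RXZ]:[ZXJ] = 1/15:-1/5 = -1/3

[RXZ]:[ZXJ] = -1/3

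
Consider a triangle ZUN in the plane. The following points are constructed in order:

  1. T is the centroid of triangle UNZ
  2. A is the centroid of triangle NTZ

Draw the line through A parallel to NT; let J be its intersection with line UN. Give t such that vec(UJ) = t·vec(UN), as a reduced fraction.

t = 4/3

Work in coordinates with Z = (0, 0), U = (1, 0), N = (0, 1).
1. T is the centroid of triangle UNZ ⇒ T = (1/3, 1/3)
2. A is the centroid of triangle NTZ ⇒ A = (1/9, 4/9)
through A parallel to NT: direction (1/3, -2/3); meets UN at J = (-1/3, 4/3)
J = U + t·(N−U) with t = 4/3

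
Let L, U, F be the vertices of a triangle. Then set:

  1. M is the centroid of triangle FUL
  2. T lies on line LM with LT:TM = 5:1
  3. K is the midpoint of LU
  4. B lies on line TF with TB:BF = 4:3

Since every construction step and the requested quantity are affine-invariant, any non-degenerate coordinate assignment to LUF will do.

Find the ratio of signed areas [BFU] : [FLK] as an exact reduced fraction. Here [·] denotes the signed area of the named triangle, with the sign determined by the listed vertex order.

[BFU]:[FLK] = -8/21

Assign L = (0, 0), U = (1, 0), F = (0, 1) — the answer is frame-independent, so this choice is without loss of generality.
1. M is the centroid of triangle FUL ⇒ M = (1/3, 1/3)
2. T lies on line LM with LT:TM = 5:1 ⇒ T = (5/18, 5/18)
3. K is the midpoint of LU ⇒ K = (1/2, 0)
4. B lies on line TF with TB:BF = 4:3 ⇒ B = (5/42, 29/42)
2·[BFU] = -4/21, 2·[FLK] = 1/2
[BFU]:[FLK] = -4/21:1/2 = -8/21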